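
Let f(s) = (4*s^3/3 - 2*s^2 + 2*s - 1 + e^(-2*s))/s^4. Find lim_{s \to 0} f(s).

Direct substitution gives 0/0.
Apply L'Hôpital: lim (4*s^2 - 4*s + 2 - 2*e^(-2*s))/(4*s^3), still 0/0.
Apply L'Hôpital: lim (8*s - 4 + 4*e^(-2*s))/(12*s^2), still 0/0.
Apply L'Hôpital: lim (8 - 8*e^(-2*s))/(24*s), still 0/0.
After 4 applications of L'Hôpital's rule the quotient is (16*e^(-2*s))/(24); substituting s = 0 gives 2/3.

2/3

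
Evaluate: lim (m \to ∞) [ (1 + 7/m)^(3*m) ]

e^(21)

Write it as [(1 + 7/m)^m]^(3) · (1 + 7/m)^(0). The bracketed term tends to e^(7) and the second factor to 1, so the limit is e^(21).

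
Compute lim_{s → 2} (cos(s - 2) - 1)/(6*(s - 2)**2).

-1/12

Direct substitution gives 0/0.
Apply L'Hôpital: lim (-sin(s - 2))/(12*s - 24), still 0/0.
After 2 applications of L'Hôpital's rule the quotient is (-cos(s - 2))/(12); substituting s = 2 gives -1/12.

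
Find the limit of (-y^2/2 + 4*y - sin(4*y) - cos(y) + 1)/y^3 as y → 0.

32/3

Substitution gives 0/0; apply L'Hôpital's rule 3 times.
After differentiating numerator and denominator 3 times the quotient is (-sin(y) + 64*cos(4*y))/(6); at y = 0 this is 32/3.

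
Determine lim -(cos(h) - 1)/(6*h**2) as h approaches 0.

Direct substitution gives 0/0.
Apply L'Hôpital: lim (-sin(h))/(-12*h), still 0/0.
After 2 applications of L'Hôpital's rule the quotient is (-cos(h))/(-12); substituting h = 0 gives 1/12.

1/12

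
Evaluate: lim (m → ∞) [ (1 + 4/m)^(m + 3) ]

e^(4)

The base → 1 and the exponent → ∞: a 1^∞ form.
Take logarithms: (m + 3)·ln(1 + 4/m). Since ln(1+u) ~ u for small u, this behaves like (m)·(4/m) → 4.
So the limit is e^(4).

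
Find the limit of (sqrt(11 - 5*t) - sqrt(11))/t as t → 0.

-5*√(11)/22

A 0/0 form; rationalise with √(11 - 5t) + √11. This collapses the numerator to -5t, leaving -5/(√(11 - 5t) + √11) → -5/(2√11) = -5*√(11)/22.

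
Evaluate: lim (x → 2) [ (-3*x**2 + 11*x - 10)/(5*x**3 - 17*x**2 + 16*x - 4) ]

-1/8

Since x = 2 makes numerator and denominator zero, (x - 2) divides both.
Cancelling it gives (5 - 3*x)/(5*x^2 - 7*x + 2); now plug in x = 2 to get -1/8.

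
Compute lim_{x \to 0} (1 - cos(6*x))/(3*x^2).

Substitution gives 0/0.
Use (1 − cos u)/u² → 1/2 with u = 6x: the limit is 6²/(2·3) = 6.

6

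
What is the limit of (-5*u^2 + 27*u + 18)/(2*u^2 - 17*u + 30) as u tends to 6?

-33/7

Direct substitution gives 0/0, so factor. Both numerator and denominator have (u - 6) as a factor.
After cancelling, the expression reduces to (-5*u - 3)/(2*u - 5).
Substituting u = 6 gives -33/7.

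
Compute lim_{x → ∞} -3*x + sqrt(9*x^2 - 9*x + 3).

-3/2

An ∞ − ∞ form. Rationalising with the conjugate, the difference becomes (-9x + 3) / (√(9*x^2 - 9*x + 3) + 3x).
For large x the denominator behaves like 2·3x, so the quotient tends to -9/6 = -3/2.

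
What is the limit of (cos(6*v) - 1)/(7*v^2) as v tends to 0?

-18/7

Direct substitution gives 0/0.
Apply L'Hôpital: lim (-6*sin(6*v))/(14*v), still 0/0.
After 2 applications of L'Hôpital's rule the quotient is (-36*cos(6*v))/(14); substituting v = 0 gives -18/7.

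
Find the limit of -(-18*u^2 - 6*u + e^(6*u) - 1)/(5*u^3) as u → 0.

-36/5

Direct substitution gives 0/0.
Apply L'Hôpital: lim (-36*u + 6*e^(6*u) - 6)/(-15*u^2), still 0/0.
Apply L'Hôpital: lim (36*e^(6*u) - 36)/(-30*u), still 0/0.
After 3 applications of L'Hôpital's rule the quotient is (216*e^(6*u))/(-30); substituting u = 0 gives -36/5.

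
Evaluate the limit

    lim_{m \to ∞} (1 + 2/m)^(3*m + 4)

Let L be the limit and take ln: ln L = lim (3m + 4)·ln(1 + 2/m) = lim (3m + 4)·(2/m + O(1/m²)) = 6.
Hence L = e^(6).

e^(6)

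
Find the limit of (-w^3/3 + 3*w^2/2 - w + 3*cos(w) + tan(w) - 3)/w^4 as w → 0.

Substitution gives 0/0; apply L'Hôpital's rule 4 times.
After differentiating numerator and denominator 4 times the quotient is (3*cos(w) + 24*tan(w)^5 + 40*tan(w)^3 + 16*tan(w))/(24); at w = 0 this is 1/8.

1/8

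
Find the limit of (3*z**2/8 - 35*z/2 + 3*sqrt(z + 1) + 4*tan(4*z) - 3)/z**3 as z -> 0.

Substitution gives 0/0 (the numerator vanishes to order 3).
Expand each term to order z^3: the coefficient of z^3 in 3·√(1 + z) is 3/16 and in 4·tan(4z) is 256/3.
Lower-order terms cancel with the polynomial part, so the numerator is (4105/48)·z^3 + o(z^3), and the limit is (4105/48)/(1) = 4105/48.

4105/48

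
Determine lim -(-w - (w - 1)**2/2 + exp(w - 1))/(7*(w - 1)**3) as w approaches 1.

Direct substitution gives 0/0.
Apply L'Hôpital: lim (-w + e^(w - 1))/(-21*(w - 1)^2), still 0/0.
Apply L'Hôpital: lim (e^(w - 1) - 1)/(42 - 42*w), still 0/0.
After 3 applications of L'Hôpital's rule the quotient is (e^(w - 1))/(-42); substituting w = 1 gives -1/42.

-1/42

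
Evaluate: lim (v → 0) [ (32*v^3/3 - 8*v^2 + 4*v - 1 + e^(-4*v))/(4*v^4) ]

Direct substitution gives 0/0.
Apply L'Hôpital: lim (32*v^2 - 16*v + 4 - 4*e^(-4*v))/(16*v^3), still 0/0.
Apply L'Hôpital: lim (64*v - 16 + 16*e^(-4*v))/(48*v^2), still 0/0.
Apply L'Hôpital: lim (64 - 64*e^(-4*v))/(96*v), still 0/0.
After 4 applications of L'Hôpital's rule the quotient is (256*e^(-4*v))/(96); substituting v = 0 gives 8/3.

8/3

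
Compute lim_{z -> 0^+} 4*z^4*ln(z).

This is a 0·(−∞) form. Rewrite as 4·ln(z) / z^(−4) and apply L'Hôpital:
the derivative quotient is 4·(1/z) / (−4·z^(−5)) = (-4/4)·z^4 → 0.

0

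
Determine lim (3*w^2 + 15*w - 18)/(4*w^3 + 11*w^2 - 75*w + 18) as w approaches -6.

-7/75

Since w = -6 makes numerator and denominator zero, (w + 6) divides both.
Cancelling it gives (3*w - 3)/(4*w^2 - 13*w + 3); now plug in w = -6 to get -7/75.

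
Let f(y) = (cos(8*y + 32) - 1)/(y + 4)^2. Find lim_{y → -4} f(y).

-32

Direct substitution gives 0/0.
Apply L'Hôpital: lim (-8*sin(8*y + 32))/(2*y + 8), still 0/0.
After 2 applications of L'Hôpital's rule the quotient is (-64*cos(8*y + 32))/(2); substituting y = -4 gives -32.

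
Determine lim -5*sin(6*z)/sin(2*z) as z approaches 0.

-15

Substitution gives 0/0.
Divide numerator and denominator by z: sin(6z)/z → 6 and sin(2z)/z → 2, so the limit is -5·6/2 = -15.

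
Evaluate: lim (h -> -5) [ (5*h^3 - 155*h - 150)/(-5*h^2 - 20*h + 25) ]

Since h = -5 makes numerator and denominator zero, (h + 5) divides both.
Cancelling it gives (5*h^2 - 25*h - 30)/(5 - 5*h); now plug in h = -5 to get 22/3.

22/3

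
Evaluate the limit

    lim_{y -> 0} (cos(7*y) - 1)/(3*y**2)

Direct substitution gives 0/0.
Apply L'Hôpital: lim (-7*sin(7*y))/(6*y), still 0/0.
After 2 applications of L'Hôpital's rule the quotient is (-49*cos(7*y))/(6); substituting y = 0 gives -49/6.

-49/6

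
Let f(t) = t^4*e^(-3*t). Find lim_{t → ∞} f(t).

Write as t^4/e^{3t}, an ∞/∞ form.
Exponential growth dominates any polynomial, so repeated L'Hôpital (or the standard result) gives 0.

0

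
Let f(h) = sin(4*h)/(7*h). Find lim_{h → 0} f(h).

4/7

Substitution gives 0/0.
Write it as (4/7)·sin(4h)/(4h); since sin(u)/u → 1, the limit is 4/7.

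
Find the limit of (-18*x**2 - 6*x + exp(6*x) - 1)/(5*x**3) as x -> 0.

Direct substitution gives 0/0.
Apply L'Hôpital: lim (-36*x + 6*e^(6*x) - 6)/(15*x^2), still 0/0.
Apply L'Hôpital: lim (36*e^(6*x) - 36)/(30*x), still 0/0.
After 3 applications of L'Hôpital's rule the quotient is (216*e^(6*x))/(30); substituting x = 0 gives 36/5.

36/5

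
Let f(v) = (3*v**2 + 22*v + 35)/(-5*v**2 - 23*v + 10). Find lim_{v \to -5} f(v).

-8/27

At v = -5 both the top and bottom vanish — a removable singularity. Factoring out (v + 5) from each leaves (3*v + 7)/(2 - 5*v), which at v = -5 equals -8/27.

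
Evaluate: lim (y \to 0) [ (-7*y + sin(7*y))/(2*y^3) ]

Direct substitution gives 0/0.
Apply L'Hôpital: lim (7*cos(7*y) - 7)/(6*y^2), still 0/0.
Apply L'Hôpital: lim (-49*sin(7*y))/(12*y), still 0/0.
After 3 applications of L'Hôpital's rule the quotient is (-343*cos(7*y))/(12); substituting y = 0 gives -343/12.

-343/12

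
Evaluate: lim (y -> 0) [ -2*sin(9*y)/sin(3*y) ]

Substitution gives 0/0.
Divide numerator and denominator by y: sin(9y)/y → 9 and sin(3y)/y → 3, so the limit is -2·9/3 = -6.

-6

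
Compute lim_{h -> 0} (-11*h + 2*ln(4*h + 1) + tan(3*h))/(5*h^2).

Substitution gives 0/0; apply L'Hôpital's rule 2 times.
After differentiating numerator and denominator 2 times the quotient is (18*tan(3*h)/cos(3*h)^2 - 32/(4*h + 1)^2)/(10); at h = 0 this is -16/5.

-16/5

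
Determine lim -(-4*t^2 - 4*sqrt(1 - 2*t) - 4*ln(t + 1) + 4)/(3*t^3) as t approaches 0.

-2/9

Substitution gives 0/0; apply L'Hôpital's rule 3 times.
After differentiating numerator and denominator 3 times the quotient is (-8/(t + 1)^3 + 12/(1 - 2*t)^(5/2))/(-18); at t = 0 this is -2/9.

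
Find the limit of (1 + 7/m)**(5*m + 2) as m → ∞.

e^(35)

Let L be the limit and take ln: ln L = lim (5m + 2)·ln(1 + 7/m) = lim (5m + 2)·(7/m + O(1/m²)) = 35.
Hence L = e^(35).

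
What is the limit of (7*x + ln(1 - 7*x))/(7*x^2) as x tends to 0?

Direct substitution gives 0/0.
Apply L'Hôpital: lim (7 - 7/(1 - 7*x))/(14*x), still 0/0.
After 2 applications of L'Hôpital's rule the quotient is (-49/(1 - 7*x)^2)/(14); substituting x = 0 gives -7/2.

-7/2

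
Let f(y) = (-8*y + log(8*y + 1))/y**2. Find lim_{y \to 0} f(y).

-32

Direct substitution gives 0/0.
Apply L'Hôpital: lim (-8 + 8/(8*y + 1))/(2*y), still 0/0.
After 2 applications of L'Hôpital's rule the quotient is (-64/(8*y + 1)^2)/(2); substituting y = 0 gives -32.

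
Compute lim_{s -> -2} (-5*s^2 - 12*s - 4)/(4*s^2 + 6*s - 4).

At s = -2 both the top and bottom vanish — a removable singularity. Factoring out (s + 2) from each leaves (-5*s - 2)/(4*s - 2), which at s = -2 equals -4/5.

-4/5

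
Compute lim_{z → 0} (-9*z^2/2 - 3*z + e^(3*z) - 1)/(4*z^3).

9/8

Direct substitution gives 0/0.
Apply L'Hôpital: lim (-9*z + 3*e^(3*z) - 3)/(12*z^2), still 0/0.
Apply L'Hôpital: lim (9*e^(3*z) - 9)/(24*z), still 0/0.
After 3 applications of L'Hôpital's rule the quotient is (27*e^(3*z))/(24); substituting z = 0 gives 9/8.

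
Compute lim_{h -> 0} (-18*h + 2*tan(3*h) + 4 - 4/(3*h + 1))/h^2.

Substitution gives 0/0; apply L'Hôpital's rule 2 times.
After differentiating numerator and denominator 2 times the quotient is (36*tan(3*h)/cos(3*h)^2 - 72/(3*h + 1)^3)/(2); at h = 0 this is -36.

-36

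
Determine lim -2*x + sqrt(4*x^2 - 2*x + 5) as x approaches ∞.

An ∞ − ∞ form. Rationalising with the conjugate, the difference becomes (-2x + 5) / (√(4*x^2 - 2*x + 5) + 2x).
For large x the denominator behaves like 2·2x, so the quotient tends to -2/4 = -1/2.

-1/2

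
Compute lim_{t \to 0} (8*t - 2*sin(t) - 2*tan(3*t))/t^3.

-53/3

Substitution gives 0/0 (the numerator vanishes to order 3).
Expand each term to order t^3: the coefficient of t^3 in -2·tan(3t) is -18 and in -2·sin(t) is 1/3.
Lower-order terms cancel with the polynomial part, so the numerator is (-53/3)·t^3 + o(t^3), and the limit is (-53/3)/(1) = -53/3.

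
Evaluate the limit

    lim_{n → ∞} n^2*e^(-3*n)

Write as n^2/e^{3n}, an ∞/∞ form.
Exponential growth dominates any polynomial, so repeated L'Hôpital (or the standard result) gives 0.

0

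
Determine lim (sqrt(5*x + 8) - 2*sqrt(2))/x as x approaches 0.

Substitution gives 0/0. Multiply numerator and denominator by the conjugate √(8 + 5x) + √8.
The numerator becomes (8 + 5x) − 8 = 5x, so the expression simplifies to 5/(√(8 + 5x) + √8).
Letting x → 0 gives 5/(2√8) = 5*√(2)/8.

5*√(2)/8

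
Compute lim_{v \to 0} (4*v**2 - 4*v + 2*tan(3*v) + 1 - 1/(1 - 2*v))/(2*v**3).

Substitution gives 0/0; apply L'Hôpital's rule 3 times.
After differentiating numerator and denominator 3 times the quotient is (324*tan(3*v)^2/cos(3*v)^2 + 108/cos(3*v)^2 - 48/(2*v - 1)^4)/(12); at v = 0 this is 5.

5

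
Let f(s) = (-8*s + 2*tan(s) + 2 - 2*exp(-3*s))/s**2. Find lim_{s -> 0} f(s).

-9

Substitution gives 0/0 (the numerator vanishes to order 2).
Expand each term to order s^2: the coefficient of s^2 in -2·e^(-3s) is -9 and in 2·tan(s) is 0.
Lower-order terms cancel with the polynomial part, so the numerator is (-9)·s^2 + o(s^2), and the limit is (-9)/(1) = -9.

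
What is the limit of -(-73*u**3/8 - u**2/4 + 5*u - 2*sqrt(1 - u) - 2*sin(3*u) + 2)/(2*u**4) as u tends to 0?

-5/128

Substitution gives 0/0; apply L'Hôpital's rule 4 times.
After differentiating numerator and denominator 4 times the quotient is (-162*sin(3*u) + 15/(8*(1 - u)^(7/2)))/(-48); at u = 0 this is -5/128.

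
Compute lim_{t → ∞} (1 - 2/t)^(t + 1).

Write it as [(1 - 2/t)^t]^(1) · (1 - 2/t)^(1). The bracketed term tends to e^(-2) and the second factor to 1, so the limit is e^(-2).

e^(-2)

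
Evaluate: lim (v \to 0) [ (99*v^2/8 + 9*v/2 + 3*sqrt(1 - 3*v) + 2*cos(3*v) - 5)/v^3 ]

Substitution gives 0/0 (the numerator vanishes to order 3).
Expand each term to order v^3: the coefficient of v^3 in 3·√(1 - 3v) is -81/16 and in 2·cos(3v) is 0.
Lower-order terms cancel with the polynomial part, so the numerator is (-81/16)·v^3 + o(v^3), and the limit is (-81/16)/(1) = -81/16.

-81/16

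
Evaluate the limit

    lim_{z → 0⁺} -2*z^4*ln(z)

0

This is a 0·(−∞) form. Rewrite as -2·ln(z) / z^(−4) and apply L'Hôpital:
the derivative quotient is -2·(1/z) / (−4·z^(−5)) = (2/4)·z^4 → 0.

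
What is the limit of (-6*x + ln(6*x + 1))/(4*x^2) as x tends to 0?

-9/2

Direct substitution gives 0/0.
Apply L'Hôpital: lim (-6 + 6/(6*x + 1))/(8*x), still 0/0.
After 2 applications of L'Hôpital's rule the quotient is (-36/(6*x + 1)^2)/(8); substituting x = 0 gives -9/2.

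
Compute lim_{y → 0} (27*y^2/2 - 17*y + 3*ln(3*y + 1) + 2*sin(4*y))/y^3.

Substitution gives 0/0; apply L'Hôpital's rule 3 times.
After differentiating numerator and denominator 3 times the quotient is (-128*cos(4*y) + 162/(3*y + 1)^3)/(6); at y = 0 this is 17/3.

17/3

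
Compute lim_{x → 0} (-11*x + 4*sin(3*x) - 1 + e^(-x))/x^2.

1/2

Substitution gives 0/0 (the numerator vanishes to order 2).
Expand each term to order x^2: the coefficient of x^2 in 4·sin(3x) is 0 and in e^(-x) is 1/2.
Lower-order terms cancel with the polynomial part, so the numerator is (1/2)·x^2 + o(x^2), and the limit is (1/2)/(1) = 1/2.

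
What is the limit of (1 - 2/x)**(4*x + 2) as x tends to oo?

The base → 1 and the exponent → ∞: a 1^∞ form.
Take logarithms: (4x + 2)·ln(1 - 2/x). Since ln(1+u) ~ u for small u, this behaves like (4x)·(-2/x) → -8.
So the limit is e^(-8).

e^(-8)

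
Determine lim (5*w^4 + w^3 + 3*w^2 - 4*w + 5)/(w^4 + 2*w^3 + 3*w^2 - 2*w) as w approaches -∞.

Numerator and denominator both have degree 4.
Dividing every term by w^4, all lower-order terms vanish and the limit is the ratio of leading coefficients, 5/(1) = 5.

5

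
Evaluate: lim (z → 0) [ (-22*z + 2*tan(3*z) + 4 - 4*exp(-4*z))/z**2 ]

Substitution gives 0/0 (the numerator vanishes to order 2).
Expand each term to order z^2: the coefficient of z^2 in 2·tan(3z) is 0 and in -4·e^(-4z) is -32.
Lower-order terms cancel with the polynomial part, so the numerator is (-32)·z^2 + o(z^2), and the limit is (-32)/(1) = -32.

-32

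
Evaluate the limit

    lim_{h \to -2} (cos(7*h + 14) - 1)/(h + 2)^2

Direct substitution gives 0/0.
Apply L'Hôpital: lim (-7*sin(7*h + 14))/(2*h + 4), still 0/0.
After 2 applications of L'Hôpital's rule the quotient is (-49*cos(7*h + 14))/(2); substituting h = -2 gives -49/2.

-49/2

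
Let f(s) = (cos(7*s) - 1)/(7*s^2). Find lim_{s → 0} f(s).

-7/2

Direct substitution gives 0/0.
Apply L'Hôpital: lim (-7*sin(7*s))/(14*s), still 0/0.
After 2 applications of L'Hôpital's rule the quotient is (-49*cos(7*s))/(14); substituting s = 0 gives -7/2.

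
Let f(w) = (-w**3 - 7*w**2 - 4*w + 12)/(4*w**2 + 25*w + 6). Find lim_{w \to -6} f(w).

Since w = -6 makes numerator and denominator zero, (w + 6) divides both.
Cancelling it gives (-w^2 - w + 2)/(4*w + 1); now plug in w = -6 to get 28/23.

28/23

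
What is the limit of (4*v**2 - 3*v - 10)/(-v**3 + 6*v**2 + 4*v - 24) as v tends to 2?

13/16

Direct substitution gives 0/0, so factor. Both numerator and denominator have (v - 2) as a factor.
After cancelling, the expression reduces to (4*v + 5)/(-v^2 + 4*v + 12).
Substituting v = 2 gives 13/16.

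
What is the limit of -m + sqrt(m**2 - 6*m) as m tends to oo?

-3

An ∞ − ∞ form. Rationalising with the conjugate, the difference becomes (-6m) / (√(m^2 - 6*m) + m).
For large m the denominator behaves like 2·m, so the quotient tends to -6/2 = -3.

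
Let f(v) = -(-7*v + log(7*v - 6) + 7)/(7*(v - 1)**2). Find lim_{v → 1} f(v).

7/2

Direct substitution gives 0/0.
Apply L'Hôpital: lim (-7 + 7/(7*v - 6))/(14 - 14*v), still 0/0.
After 2 applications of L'Hôpital's rule the quotient is (-49/(7*v - 6)^2)/(-14); substituting v = 1 gives 7/2.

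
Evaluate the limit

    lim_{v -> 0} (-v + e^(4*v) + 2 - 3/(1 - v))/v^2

Substitution gives 0/0 (the numerator vanishes to order 2).
Expand each term to order v^2: the coefficient of v^2 in e^(4v) is 8 and in -3·1/(1 - v) is -3.
Lower-order terms cancel with the polynomial part, so the numerator is (5)·v^2 + o(v^2), and the limit is (5)/(1) = 5.

5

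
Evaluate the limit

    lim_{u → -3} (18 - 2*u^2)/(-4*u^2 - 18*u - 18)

Direct substitution gives 0/0, so factor. Both numerator and denominator have (u + 3) as a factor.
After cancelling, the expression reduces to (6 - 2*u)/(-4*u - 6).
Substituting u = -3 gives 2.

2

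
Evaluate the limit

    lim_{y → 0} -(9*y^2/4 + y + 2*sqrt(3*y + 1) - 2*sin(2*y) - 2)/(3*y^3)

-145/72

Substitution gives 0/0; apply L'Hôpital's rule 3 times.
After differentiating numerator and denominator 3 times the quotient is (16*cos(2*y) + 81/(4*(3*y + 1)^(5/2)))/(-18); at y = 0 this is -145/72.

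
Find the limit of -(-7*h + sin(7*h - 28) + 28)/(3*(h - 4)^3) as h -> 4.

Direct substitution gives 0/0.
Apply L'Hôpital: lim (7*cos(7*h - 28) - 7)/(-9*(h - 4)^2), still 0/0.
Apply L'Hôpital: lim (-49*sin(7*h - 28))/(72 - 18*h), still 0/0.
After 3 applications of L'Hôpital's rule the quotient is (-343*cos(7*h - 28))/(-18); substituting h = 4 gives 343/18.

343/18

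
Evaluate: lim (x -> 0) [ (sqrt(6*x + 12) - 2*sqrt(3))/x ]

Substitution gives 0/0. Multiply numerator and denominator by the conjugate √(12 + 6x) + √12.
The numerator becomes (12 + 6x) − 12 = 6x, so the expression simplifies to 6/(√(12 + 6x) + √12).
Letting x → 0 gives 6/(2√12) = √(3)/2.

√(3)/2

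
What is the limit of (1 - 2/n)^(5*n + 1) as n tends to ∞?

Write it as [(1 - 2/n)^n]^(5) · (1 - 2/n)^(1). The bracketed term tends to e^(-2) and the second factor to 1, so the limit is e^(-10).

e^(-10)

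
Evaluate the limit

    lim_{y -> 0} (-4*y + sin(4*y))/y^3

-32/3

Direct substitution gives 0/0.
Apply L'Hôpital: lim (4*cos(4*y) - 4)/(3*y^2), still 0/0.
Apply L'Hôpital: lim (-16*sin(4*y))/(6*y), still 0/0.
After 3 applications of L'Hôpital's rule the quotient is (-64*cos(4*y))/(6); substituting y = 0 gives -32/3.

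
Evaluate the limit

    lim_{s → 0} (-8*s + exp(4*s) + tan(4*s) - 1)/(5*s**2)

Substitution gives 0/0 (the numerator vanishes to order 2).
Expand each term to order s^2: the coefficient of s^2 in e^(4s) is 8 and in tan(4s) is 0.
Lower-order terms cancel with the polynomial part, so the numerator is (8)·s^2 + o(s^2), and the limit is (8)/(5) = 8/5.

8/5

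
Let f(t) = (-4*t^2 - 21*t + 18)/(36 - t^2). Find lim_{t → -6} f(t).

Direct substitution gives 0/0, so factor. Both numerator and denominator have (t + 6) as a factor.
After cancelling, the expression reduces to (3 - 4*t)/(6 - t).
Substituting t = -6 gives 9/4.

9/4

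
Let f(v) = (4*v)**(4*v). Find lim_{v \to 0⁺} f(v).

1

Base → 0⁺ and exponent → 0⁺: a 0^0 form.
Take logs: 4v·ln(4v). This is 0·(−∞); rewriting as ln(4v)/(1/(4v)) and applying L'Hôpital gives 0.
Hence the limit is e^0 = 1.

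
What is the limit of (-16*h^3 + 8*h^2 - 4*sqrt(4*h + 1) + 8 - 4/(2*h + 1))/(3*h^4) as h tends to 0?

-8

Substitution gives 0/0 (the numerator vanishes to order 4).
Expand each term to order h^4: the coefficient of h^4 in -4·√(1 + 4h) is 40 and in -4·1/(1 + 2h) is -64.
Lower-order terms cancel with the polynomial part, so the numerator is (-24)·h^4 + o(h^4), and the limit is (-24)/(3) = -8.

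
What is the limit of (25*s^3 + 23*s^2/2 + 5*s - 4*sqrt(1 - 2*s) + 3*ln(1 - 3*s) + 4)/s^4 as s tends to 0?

Substitution gives 0/0 (the numerator vanishes to order 4).
Expand each term to order s^4: the coefficient of s^4 in -4·√(1 - 2s) is 5/2 and in 3·ln(1 - 3s) is -243/4.
Lower-order terms cancel with the polynomial part, so the numerator is (-233/4)·s^4 + o(s^4), and the limit is (-233/4)/(1) = -233/4.

-233/4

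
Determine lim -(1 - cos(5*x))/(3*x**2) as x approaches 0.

-25/6

Substitution gives 0/0.
Use (1 − cos u)/u² → 1/2 with u = 5x: the limit is 5²/(2·(-3)) = -25/6.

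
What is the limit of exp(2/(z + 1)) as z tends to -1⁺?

∞

As z → -1⁺, 2/(z + 1) → +∞, so e^(2/(z + 1)) → ∞.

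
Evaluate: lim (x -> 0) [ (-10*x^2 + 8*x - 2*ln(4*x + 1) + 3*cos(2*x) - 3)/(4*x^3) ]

-32/3

Substitution gives 0/0; apply L'Hôpital's rule 3 times.
After differentiating numerator and denominator 3 times the quotient is (24*sin(2*x) - 256/(4*x + 1)^3)/(24); at x = 0 this is -32/3.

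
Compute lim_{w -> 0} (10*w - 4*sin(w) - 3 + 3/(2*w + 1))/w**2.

12

Substitution gives 0/0 (the numerator vanishes to order 2).
Expand each term to order w^2: the coefficient of w^2 in 3·1/(1 + 2w) is 12 and in -4·sin(w) is 0.
Lower-order terms cancel with the polynomial part, so the numerator is (12)·w^2 + o(w^2), and the limit is (12)/(1) = 12.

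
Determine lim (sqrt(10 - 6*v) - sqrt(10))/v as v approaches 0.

-3*√(10)/10

A 0/0 form; rationalise with √(10 - 6v) + √10. This collapses the numerator to -6v, leaving -6/(√(10 - 6v) + √10) → -6/(2√10) = -3*√(10)/10.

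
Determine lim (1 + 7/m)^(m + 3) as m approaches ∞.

The base → 1 and the exponent → ∞: a 1^∞ form.
Take logarithms: (m + 3)·ln(1 + 7/m). Since ln(1+u) ~ u for small u, this behaves like (m)·(7/m) → 7.
So the limit is e^(7).

e^(7)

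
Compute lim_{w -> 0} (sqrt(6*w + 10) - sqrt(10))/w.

A 0/0 form; rationalise with √(10 + 6w) + √10. This collapses the numerator to 6w, leaving 6/(√(10 + 6w) + √10) → 6/(2√10) = 3*√(10)/10.

3*√(10)/10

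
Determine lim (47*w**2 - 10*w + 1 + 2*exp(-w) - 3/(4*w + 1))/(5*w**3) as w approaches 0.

Substitution gives 0/0 (the numerator vanishes to order 3).
Expand each term to order w^3: the coefficient of w^3 in -3·1/(1 + 4w) is 192 and in 2·e^(-w) is -1/3.
Lower-order terms cancel with the polynomial part, so the numerator is (575/3)·w^3 + o(w^3), and the limit is (575/3)/(5) = 115/3.

115/3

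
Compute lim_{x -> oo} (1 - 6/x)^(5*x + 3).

The base → 1 and the exponent → ∞: a 1^∞ form.
Take logarithms: (5x + 3)·ln(1 - 6/x). Since ln(1+u) ~ u for small u, this behaves like (5x)·(-6/x) → -30.
So the limit is e^(-30).

e^(-30)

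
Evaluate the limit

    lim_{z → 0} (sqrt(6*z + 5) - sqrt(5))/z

3*√(5)/5

A 0/0 form; rationalise with √(5 + 6z) + √5. This collapses the numerator to 6z, leaving 6/(√(5 + 6z) + √5) → 6/(2√5) = 3*√(5)/5.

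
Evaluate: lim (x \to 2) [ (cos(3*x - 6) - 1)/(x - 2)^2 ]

-9/2

Direct substitution gives 0/0.
Apply L'Hôpital: lim (-3*sin(3*x - 6))/(2*x - 4), still 0/0.
After 2 applications of L'Hôpital's rule the quotient is (-9*cos(3*x - 6))/(2); substituting x = 2 gives -9/2.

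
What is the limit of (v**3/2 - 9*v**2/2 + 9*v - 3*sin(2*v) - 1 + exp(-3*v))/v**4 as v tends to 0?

Substitution gives 0/0 (the numerator vanishes to order 4).
Expand each term to order v^4: the coefficient of v^4 in -3·sin(2v) is 0 and in e^(-3v) is 27/8.
Lower-order terms cancel with the polynomial part, so the numerator is (27/8)·v^4 + o(v^4), and the limit is (27/8)/(1) = 27/8.

27/8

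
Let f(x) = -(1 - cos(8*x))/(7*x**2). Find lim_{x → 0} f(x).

Substitution gives 0/0.
Use (1 − cos u)/u² → 1/2 with u = 8x: the limit is 8²/(2·(-7)) = -32/7.

-32/7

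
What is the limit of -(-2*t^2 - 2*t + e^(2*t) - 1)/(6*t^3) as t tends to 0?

Direct substitution gives 0/0.
Apply L'Hôpital: lim (-4*t + 2*e^(2*t) - 2)/(-18*t^2), still 0/0.
Apply L'Hôpital: lim (4*e^(2*t) - 4)/(-36*t), still 0/0.
After 3 applications of L'Hôpital's rule the quotient is (8*e^(2*t))/(-36); substituting t = 0 gives -2/9.

-2/9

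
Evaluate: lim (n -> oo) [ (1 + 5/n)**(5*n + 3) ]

Let L be the limit and take ln: ln L = lim (5n + 3)·ln(1 + 5/n) = lim (5n + 3)·(5/n + O(1/n²)) = 25.
Hence L = e^(25).

e^(25)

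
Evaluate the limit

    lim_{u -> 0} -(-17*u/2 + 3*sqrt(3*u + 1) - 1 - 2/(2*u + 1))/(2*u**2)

Substitution gives 0/0 (the numerator vanishes to order 2).
Expand each term to order u^2: the coefficient of u^2 in -2·1/(1 + 2u) is -8 and in 3·√(1 + 3u) is -27/8.
Lower-order terms cancel with the polynomial part, so the numerator is (-91/8)·u^2 + o(u^2), and the limit is (-91/8)/(-2) = 91/16.

91/16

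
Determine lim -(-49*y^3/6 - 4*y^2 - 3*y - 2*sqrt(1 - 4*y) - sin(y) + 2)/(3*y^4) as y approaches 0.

Substitution gives 0/0; apply L'Hôpital's rule 4 times.
After differentiating numerator and denominator 4 times the quotient is (-sin(y) + 480/(1 - 4*y)^(7/2))/(-72); at y = 0 this is -20/3.

-20/3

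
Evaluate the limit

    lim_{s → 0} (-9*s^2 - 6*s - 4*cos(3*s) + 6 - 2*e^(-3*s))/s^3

Substitution gives 0/0 (the numerator vanishes to order 3).
Expand each term to order s^3: the coefficient of s^3 in -4·cos(3s) is 0 and in -2·e^(-3s) is 9.
Lower-order terms cancel with the polynomial part, so the numerator is (9)·s^3 + o(s^3), and the limit is (9)/(1) = 9.

9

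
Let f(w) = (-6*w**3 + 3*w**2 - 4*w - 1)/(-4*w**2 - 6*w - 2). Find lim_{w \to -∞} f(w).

The numerator has higher degree (3 > 2); the quotient behaves like (-6/(-4))·w^1 for large |w|.
As w → −∞ this diverges to -∞.

-∞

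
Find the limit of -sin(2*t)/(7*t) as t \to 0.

Substitution gives 0/0.
Write it as (2/(-7))·sin(2t)/(2t); since sin(u)/u → 1, the limit is -2/7.

-2/7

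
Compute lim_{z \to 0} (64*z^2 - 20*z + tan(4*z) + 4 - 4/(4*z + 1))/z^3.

832/3

Substitution gives 0/0 (the numerator vanishes to order 3).
Expand each term to order z^3: the coefficient of z^3 in tan(4z) is 64/3 and in -4·1/(1 + 4z) is 256.
Lower-order terms cancel with the polynomial part, so the numerator is (832/3)·z^3 + o(z^3), and the limit is (832/3)/(1) = 832/3.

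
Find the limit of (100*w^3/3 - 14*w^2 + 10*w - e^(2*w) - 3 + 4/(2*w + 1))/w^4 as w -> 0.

190/3

Substitution gives 0/0 (the numerator vanishes to order 4).
Expand each term to order w^4: the coefficient of w^4 in −e^(2w) is -2/3 and in 4·1/(1 + 2w) is 64.
Lower-order terms cancel with the polynomial part, so the numerator is (190/3)·w^4 + o(w^4), and the limit is (190/3)/(1) = 190/3.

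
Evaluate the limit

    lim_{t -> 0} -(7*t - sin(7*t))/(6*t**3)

Direct substitution gives 0/0.
Apply L'Hôpital: lim (7 - 7*cos(7*t))/(-18*t^2), still 0/0.
Apply L'Hôpital: lim (49*sin(7*t))/(-36*t), still 0/0.
After 3 applications of L'Hôpital's rule the quotient is (343*cos(7*t))/(-36); substituting t = 0 gives -343/36.

-343/36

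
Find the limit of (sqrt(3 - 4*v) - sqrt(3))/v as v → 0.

-2*√(3)/3

A 0/0 form; rationalise with √(3 - 4v) + √3. This collapses the numerator to -4v, leaving -4/(√(3 - 4v) + √3) → -4/(2√3) = -2*√(3)/3.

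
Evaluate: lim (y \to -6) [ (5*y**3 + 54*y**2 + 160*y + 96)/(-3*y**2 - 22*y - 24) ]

26/7

Direct substitution gives 0/0, so factor. Both numerator and denominator have (y + 6) as a factor.
After cancelling, the expression reduces to (5*y^2 + 24*y + 16)/(-3*y - 4).
Substituting y = -6 gives 26/7.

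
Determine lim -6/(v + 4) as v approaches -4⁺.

-∞

As v → -4⁺, (v + 4) → 0⁺, so (v + 4)^1 → 0⁺ and -6/(v + 4)^1 → -∞.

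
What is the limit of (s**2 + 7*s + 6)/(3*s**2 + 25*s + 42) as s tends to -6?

5/11

Since s = -6 makes numerator and denominator zero, (s + 6) divides both.
Cancelling it gives (s + 1)/(3*s + 7); now plug in s = -6 to get 5/11.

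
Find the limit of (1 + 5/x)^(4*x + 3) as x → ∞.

e^(20)

Write it as [(1 + 5/x)^x]^(4) · (1 + 5/x)^(3). The bracketed term tends to e^(5) and the second factor to 1, so the limit is e^(20).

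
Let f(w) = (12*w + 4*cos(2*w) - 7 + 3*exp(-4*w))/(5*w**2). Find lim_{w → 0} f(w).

Substitution gives 0/0; apply L'Hôpital's rule 2 times.
After differentiating numerator and denominator 2 times the quotient is (-16*cos(2*w) + 48*e^(-4*w))/(10); at w = 0 this is 16/5.

16/5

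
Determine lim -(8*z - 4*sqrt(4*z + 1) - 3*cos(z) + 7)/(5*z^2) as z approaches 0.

-19/10

Substitution gives 0/0; apply L'Hôpital's rule 2 times.
After differentiating numerator and denominator 2 times the quotient is (3*cos(z) + 16/(4*z + 1)^(3/2))/(-10); at z = 0 this is -19/10.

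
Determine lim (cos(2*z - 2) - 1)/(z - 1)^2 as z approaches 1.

-2

Direct substitution gives 0/0.
Apply L'Hôpital: lim (-2*sin(2*z - 2))/(2*z - 2), still 0/0.
After 2 applications of L'Hôpital's rule the quotient is (-4*cos(2*z - 2))/(2); substituting z = 1 gives -2.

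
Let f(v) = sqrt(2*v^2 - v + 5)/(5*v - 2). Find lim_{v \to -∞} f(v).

For large |v|, √(2*v^2 - v + 5) ≈ √2·|v| and the denominator ≈ 5v.
Since v → −∞, |v| = −v, giving −√2/(5) = -√(2)/5.

-√(2)/5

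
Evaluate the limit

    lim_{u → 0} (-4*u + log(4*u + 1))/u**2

-8

Direct substitution gives 0/0.
Apply L'Hôpital: lim (-4 + 4/(4*u + 1))/(2*u), still 0/0.
After 2 applications of L'Hôpital's rule the quotient is (-16/(4*u + 1)^2)/(2); substituting u = 0 gives -8.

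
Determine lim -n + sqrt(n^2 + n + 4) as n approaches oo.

1/2

An ∞ − ∞ form. Rationalising with the conjugate, the difference becomes (n + 4) / (√(n^2 + n + 4) + n).
For large n the denominator behaves like 2·n, so the quotient tends to 1/2 = 1/2.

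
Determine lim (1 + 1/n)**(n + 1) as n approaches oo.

e

Let L be the limit and take ln: ln L = lim (n + 1)·ln(1 + 1/n) = lim (n + 1)·(1/n + O(1/n²)) = 1.
Hence L = e^(1).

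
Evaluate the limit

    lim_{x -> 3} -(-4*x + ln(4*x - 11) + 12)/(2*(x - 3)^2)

Direct substitution gives 0/0.
Apply L'Hôpital: lim (-4 + 4/(4*x - 11))/(12 - 4*x), still 0/0.
After 2 applications of L'Hôpital's rule the quotient is (-16/(4*x - 11)^2)/(-4); substituting x = 3 gives 4.

4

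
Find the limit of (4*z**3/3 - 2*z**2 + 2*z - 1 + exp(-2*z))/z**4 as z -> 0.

Direct substitution gives 0/0.
Apply L'Hôpital: lim (4*z^2 - 4*z + 2 - 2*e^(-2*z))/(4*z^3), still 0/0.
Apply L'Hôpital: lim (8*z - 4 + 4*e^(-2*z))/(12*z^2), still 0/0.
Apply L'Hôpital: lim (8 - 8*e^(-2*z))/(24*z), still 0/0.
After 4 applications of L'Hôpital's rule the quotient is (16*e^(-2*z))/(24); substituting z = 0 gives 2/3.

2/3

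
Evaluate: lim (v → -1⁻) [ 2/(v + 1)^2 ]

∞

As v → -1⁻, (v + 1) → 0⁻, so (v + 1)^2 → 0⁺ and 2/(v + 1)^2 → ∞.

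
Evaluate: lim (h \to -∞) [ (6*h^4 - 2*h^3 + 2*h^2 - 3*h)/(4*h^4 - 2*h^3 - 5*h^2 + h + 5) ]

3/2

Numerator and denominator both have degree 4.
Dividing every term by h^4, all lower-order terms vanish and the limit is the ratio of leading coefficients, 6/(4) = 3/2.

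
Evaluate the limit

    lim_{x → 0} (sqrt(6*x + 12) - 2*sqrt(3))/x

√(3)/2

Substitution gives 0/0. Multiply numerator and denominator by the conjugate √(12 + 6x) + √12.
The numerator becomes (12 + 6x) − 12 = 6x, so the expression simplifies to 6/(√(12 + 6x) + √12).
Letting x → 0 gives 6/(2√12) = √(3)/2.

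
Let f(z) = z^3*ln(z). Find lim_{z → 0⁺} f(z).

0

This is a 0·(−∞) form. Rewrite as 1·ln(z) / z^(−3) and apply L'Hôpital:
the derivative quotient is 1·(1/z) / (−3·z^(−4)) = (-1/3)·z^3 → 0.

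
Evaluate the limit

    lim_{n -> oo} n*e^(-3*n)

Write as n^1/e^{3n}, an ∞/∞ form.
Exponential growth dominates any polynomial, so repeated L'Hôpital (or the standard result) gives 0.

0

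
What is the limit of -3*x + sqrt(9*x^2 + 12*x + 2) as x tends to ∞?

An ∞ − ∞ form. Rationalising with the conjugate, the difference becomes (12x + 2) / (√(9*x^2 + 12*x + 2) + 3x).
For large x the denominator behaves like 2·3x, so the quotient tends to 12/6 = 2.

2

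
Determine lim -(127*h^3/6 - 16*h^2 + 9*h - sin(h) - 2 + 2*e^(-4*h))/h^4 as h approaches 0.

-64/3

Substitution gives 0/0; apply L'Hôpital's rule 4 times.
After differentiating numerator and denominator 4 times the quotient is (-sin(h) + 512*e^(-4*h))/(-24); at h = 0 this is -64/3.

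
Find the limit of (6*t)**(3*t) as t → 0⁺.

Base → 0⁺ and exponent → 0⁺: a 0^0 form.
Take logs: 3t·ln(6t). This is 0·(−∞); rewriting as ln(6t)/(1/(3t)) and applying L'Hôpital gives 0.
Hence the limit is e^0 = 1.

1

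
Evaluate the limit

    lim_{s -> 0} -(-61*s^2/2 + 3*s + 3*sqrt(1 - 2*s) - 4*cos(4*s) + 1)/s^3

Substitution gives 0/0; apply L'Hôpital's rule 3 times.
After differentiating numerator and denominator 3 times the quotient is (-256*sin(4*s) - 9/(1 - 2*s)^(5/2))/(-6); at s = 0 this is 3/2.

3/2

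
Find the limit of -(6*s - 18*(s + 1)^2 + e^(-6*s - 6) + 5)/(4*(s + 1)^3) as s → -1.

Direct substitution gives 0/0.
Apply L'Hôpital: lim (-36*s - 6*e^(-6*s - 6) - 30)/(-12*(s + 1)^2), still 0/0.
Apply L'Hôpital: lim (36*e^(-6*s - 6) - 36)/(-24*s - 24), still 0/0.
After 3 applications of L'Hôpital's rule the quotient is (-216*e^(-6*s - 6))/(-24); substituting s = -1 gives 9.

9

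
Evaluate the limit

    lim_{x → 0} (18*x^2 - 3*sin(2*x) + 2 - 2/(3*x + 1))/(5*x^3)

58/5

Substitution gives 0/0; apply L'Hôpital's rule 3 times.
After differentiating numerator and denominator 3 times the quotient is (24*cos(2*x) + 324/(3*x + 1)^4)/(30); at x = 0 this is 58/5.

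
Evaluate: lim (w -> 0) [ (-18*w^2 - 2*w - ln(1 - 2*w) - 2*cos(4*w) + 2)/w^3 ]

8/3

Substitution gives 0/0 (the numerator vanishes to order 3).
Expand each term to order w^3: the coefficient of w^3 in -2·cos(4w) is 0 and in −ln(1 - 2w) is 8/3.
Lower-order terms cancel with the polynomial part, so the numerator is (8/3)·w^3 + o(w^3), and the limit is (8/3)/(1) = 8/3.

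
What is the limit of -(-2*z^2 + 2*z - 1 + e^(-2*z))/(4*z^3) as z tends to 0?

Direct substitution gives 0/0.
Apply L'Hôpital: lim (-4*z + 2 - 2*e^(-2*z))/(-12*z^2), still 0/0.
Apply L'Hôpital: lim (-4 + 4*e^(-2*z))/(-24*z), still 0/0.
After 3 applications of L'Hôpital's rule the quotient is (-8*e^(-2*z))/(-24); substituting z = 0 gives 1/3.

1/3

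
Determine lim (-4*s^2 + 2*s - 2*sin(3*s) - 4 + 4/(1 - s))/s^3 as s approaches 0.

Substitution gives 0/0; apply L'Hôpital's rule 3 times.
After differentiating numerator and denominator 3 times the quotient is (54*cos(3*s) + 24/(s - 1)^4)/(6); at s = 0 this is 13.

13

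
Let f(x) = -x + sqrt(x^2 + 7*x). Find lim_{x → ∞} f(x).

This has the form ∞ − ∞. Multiply and divide by the conjugate √(x^2 + 7*x) + x.
That gives (7x) / (√(x^2 + 7*x) + x).
Divide numerator and denominator by x: the limit is 7/(2·1) = 7/2.

7/2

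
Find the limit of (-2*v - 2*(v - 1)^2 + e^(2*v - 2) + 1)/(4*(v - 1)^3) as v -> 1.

Direct substitution gives 0/0.
Apply L'Hôpital: lim (-4*v + 2*e^(2*v - 2) + 2)/(12*(v - 1)^2), still 0/0.
Apply L'Hôpital: lim (4*e^(2*v - 2) - 4)/(24*v - 24), still 0/0.
After 3 applications of L'Hôpital's rule the quotient is (8*e^(2*v - 2))/(24); substituting v = 1 gives 1/3.

1/3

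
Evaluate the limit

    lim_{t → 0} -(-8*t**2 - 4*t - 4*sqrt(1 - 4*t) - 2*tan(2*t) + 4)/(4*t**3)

Substitution gives 0/0; apply L'Hôpital's rule 3 times.
After differentiating numerator and denominator 3 times the quotient is (-64*tan(2*t)^2/cos(2*t)^2 - 32/cos(2*t)^4 + 96/(1 - 4*t)^(5/2))/(-24); at t = 0 this is -8/3.

-8/3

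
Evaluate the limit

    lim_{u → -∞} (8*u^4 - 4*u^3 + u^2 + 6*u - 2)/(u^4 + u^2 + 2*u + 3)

Numerator and denominator both have degree 4.
Dividing every term by u^4, all lower-order terms vanish and the limit is the ratio of leading coefficients, 8/(1) = 8.

8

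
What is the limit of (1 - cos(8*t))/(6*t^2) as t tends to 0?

Substitution gives 0/0.
Use (1 − cos u)/u² → 1/2 with u = 8t: the limit is 8²/(2·6) = 16/3.

16/3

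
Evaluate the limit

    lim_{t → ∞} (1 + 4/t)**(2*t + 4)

Let L be the limit and take ln: ln L = lim (2t + 4)·ln(1 + 4/t) = lim (2t + 4)·(4/t + O(1/t²)) = 8.
Hence L = e^(8).

e^(8)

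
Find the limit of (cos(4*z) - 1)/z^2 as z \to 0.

-8

Direct substitution gives 0/0.
Apply L'Hôpital: lim (-4*sin(4*z))/(2*z), still 0/0.
After 2 applications of L'Hôpital's rule the quotient is (-16*cos(4*z))/(2); substituting z = 0 gives -8.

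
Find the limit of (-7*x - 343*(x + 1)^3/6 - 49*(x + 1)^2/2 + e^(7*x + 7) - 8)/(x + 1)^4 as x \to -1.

2401/24

Direct substitution gives 0/0.
Apply L'Hôpital: lim (-49*x - 343*(x + 1)^2/2 + 7*e^(7*x + 7) - 56)/(4*(x + 1)^3), still 0/0.
Apply L'Hôpital: lim (-343*x + 49*e^(7*x + 7) - 392)/(12*(x + 1)^2), still 0/0.
Apply L'Hôpital: lim (343*e^(7*x + 7) - 343)/(24*x + 24), still 0/0.
After 4 applications of L'Hôpital's rule the quotient is (2401*e^(7*x + 7))/(24); substituting x = -1 gives 2401/24.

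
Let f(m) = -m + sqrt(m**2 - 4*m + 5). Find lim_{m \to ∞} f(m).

-2

An ∞ − ∞ form. Rationalising with the conjugate, the difference becomes (-4m + 5) / (√(m^2 - 4*m + 5) + m).
For large m the denominator behaves like 2·m, so the quotient tends to -4/2 = -2.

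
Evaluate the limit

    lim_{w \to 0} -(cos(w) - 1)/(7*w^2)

1/14

Direct substitution gives 0/0.
Apply L'Hôpital: lim (-sin(w))/(-14*w), still 0/0.
After 2 applications of L'Hôpital's rule the quotient is (-cos(w))/(-14); substituting w = 0 gives 1/14.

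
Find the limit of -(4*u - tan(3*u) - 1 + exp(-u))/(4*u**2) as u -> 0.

Substitution gives 0/0; apply L'Hôpital's rule 2 times.
After differentiating numerator and denominator 2 times the quotient is (-18*tan(3*u)/cos(3*u)^2 + e^(-u))/(-8); at u = 0 this is -1/8.

-1/8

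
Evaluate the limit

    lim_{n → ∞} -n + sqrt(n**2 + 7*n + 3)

7/2

This has the form ∞ − ∞. Multiply and divide by the conjugate √(n^2 + 7*n + 3) + n.
That gives (7n + 3) / (√(n^2 + 7*n + 3) + n).
Divide numerator and denominator by n: the limit is 7/(2·1) = 7/2.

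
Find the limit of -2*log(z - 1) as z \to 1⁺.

As z → 1⁺, z - 1 → 0⁺ and ln(z - 1) → −∞.
Multiplying by -2 gives ∞.

∞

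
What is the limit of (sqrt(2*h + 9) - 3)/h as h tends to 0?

Substitution gives 0/0. Multiply numerator and denominator by the conjugate √(9 + 2h) + √9.
The numerator becomes (9 + 2h) − 9 = 2h, so the expression simplifies to 2/(√(9 + 2h) + √9).
Letting h → 0 gives 2/(2√9) = 1/3.

1/3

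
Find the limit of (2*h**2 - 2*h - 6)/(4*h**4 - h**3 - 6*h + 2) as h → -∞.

0

The denominator has degree 4 and the numerator degree 2. Dividing numerator and denominator by h^4 sends every term to 0 except the leading denominator term, so the limit is 0.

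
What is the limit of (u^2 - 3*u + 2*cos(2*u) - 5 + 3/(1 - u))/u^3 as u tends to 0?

Substitution gives 0/0; apply L'Hôpital's rule 3 times.
After differentiating numerator and denominator 3 times the quotient is (16*sin(2*u) + 18/(u - 1)^4)/(6); at u = 0 this is 3.

3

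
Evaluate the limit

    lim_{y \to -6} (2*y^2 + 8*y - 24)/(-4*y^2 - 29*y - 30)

Since y = -6 makes numerator and denominator zero, (y + 6) divides both.
Cancelling it gives (2*y - 4)/(-4*y - 5); now plug in y = -6 to get -16/19.

-16/19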